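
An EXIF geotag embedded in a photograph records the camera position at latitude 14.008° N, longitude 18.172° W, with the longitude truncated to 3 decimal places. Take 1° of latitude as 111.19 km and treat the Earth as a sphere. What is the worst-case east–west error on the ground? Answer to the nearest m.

108 m

Truncating at 3 decimal places can drop up to a full unit in the last place, so the longitude may be off by as much as 0.001°.
Parallels shrink by cos φ, so at 14.008° a degree of longitude is 111190 × 0.9703 ≈ 107883 m.
So at most 0.001° × 107883 ≈ 107.883 m east–west.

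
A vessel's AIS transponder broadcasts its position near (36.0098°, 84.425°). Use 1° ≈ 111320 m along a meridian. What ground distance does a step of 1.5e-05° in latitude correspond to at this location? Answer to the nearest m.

1.5e-05° × 111320 m/° = 1.6698 m.

2 m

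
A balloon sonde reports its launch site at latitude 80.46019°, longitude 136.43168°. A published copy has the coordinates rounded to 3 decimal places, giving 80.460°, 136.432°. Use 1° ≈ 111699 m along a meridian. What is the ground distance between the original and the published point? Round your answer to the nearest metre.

22 metres

Δlat = 80.46019 − 80.460 = +0.00019°; Δlon = 136.43168 − 136.432 = -0.00032°.
N–S: 0.00019° × 111699 m/° = 21.2228 m.
E–W at 80.46°: -0.00032° × 111699 × cos 80.46° = -0.00032 × 111699 × 0.1657 ≈ -5.92402 m.
Hypotenuse of the two orthogonal shifts: √(21.2228² + 5.92402²) = 22.0341 m.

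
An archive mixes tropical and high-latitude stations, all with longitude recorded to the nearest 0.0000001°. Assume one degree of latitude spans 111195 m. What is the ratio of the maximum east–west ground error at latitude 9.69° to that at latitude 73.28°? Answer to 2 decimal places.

Rounding to 7 decimal places leaves the longitude within ±5e-08° of the true value.
Error at 9.69° = 5e-08° × 111195 × cos 9.69° ≈ 0.0055597 × 0.9857 = 0.0054804 m.
Error at 73.28° = 5e-08° × 111195 × cos 73.28° ≈ 0.0055597 × 0.2877 = 0.0015995 m.
Ratio: 0.0054804 / 0.0015995 = cos 9.69° / cos 73.28° ≈ 3.4263.

3.43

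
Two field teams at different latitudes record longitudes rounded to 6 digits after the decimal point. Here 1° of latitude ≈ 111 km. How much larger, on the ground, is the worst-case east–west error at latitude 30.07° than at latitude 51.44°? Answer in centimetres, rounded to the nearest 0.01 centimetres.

Rounding to 6 decimal places leaves the longitude within ±5e-07° of the true value.
Error at 30.07° = 5e-07° × 111000 × cos 30.07° ≈ 0.0555 × 0.8654 = 0.04803 m.
Error at 51.44° = 5e-07° × 111000 × cos 51.44° ≈ 0.0555 × 0.6233 = 0.034595 m.
Difference: 0.04803 − 0.034595 = 0.013435 m.
That is 0.0134354 m = 1.3435 cm.

1.34 centimetres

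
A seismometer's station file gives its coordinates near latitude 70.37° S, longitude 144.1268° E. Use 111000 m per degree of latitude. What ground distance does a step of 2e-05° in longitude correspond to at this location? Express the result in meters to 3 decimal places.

0.746 meters

One degree of longitude here spans 111000 × cos 70.37° = 111000 × 0.3359 ≈ 37289.9 m; 2e-05° of that is 0.745797 m.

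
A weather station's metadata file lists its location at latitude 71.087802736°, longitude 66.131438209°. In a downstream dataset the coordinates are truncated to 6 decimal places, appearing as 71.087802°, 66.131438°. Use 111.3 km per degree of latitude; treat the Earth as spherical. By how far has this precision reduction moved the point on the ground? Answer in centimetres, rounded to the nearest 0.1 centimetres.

8.2 centimetres

The latitude changed by +0.000000736° and the longitude by +0.000000209°.
North–south shift: 0.000000736 × 111300 = 0.0819168 m.
E–W at 71.0878°: 0.000000209° × 111300 × cos 71.0878° = 0.000000209 × 111300 × 0.3241 ≈ 0.00753955 m.
Distance: √(0.0819168² + 0.00753955²) ≈ 0.082263 m.
That is 0.082263 m = 8.2263 cm.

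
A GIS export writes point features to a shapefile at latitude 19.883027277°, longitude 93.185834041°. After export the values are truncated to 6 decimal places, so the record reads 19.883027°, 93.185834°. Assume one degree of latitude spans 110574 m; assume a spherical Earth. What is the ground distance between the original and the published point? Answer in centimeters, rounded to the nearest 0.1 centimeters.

The latitude changed by +0.000000277° and the longitude by +0.000000041°.
North–south shift: 0.000000277 × 110574 = 0.030629 m.
E–W at 19.883°: 0.000000041° × 110574 × cos 19.883° = 0.000000041 × 110574 × 0.9404 ≈ 0.00426329 m.
Hypotenuse of the two orthogonal shifts: √(0.030629² + 0.00426329²) = 0.0309243 m.
That is 0.0309243 m = 3.0924 cm.

3.1 centimeters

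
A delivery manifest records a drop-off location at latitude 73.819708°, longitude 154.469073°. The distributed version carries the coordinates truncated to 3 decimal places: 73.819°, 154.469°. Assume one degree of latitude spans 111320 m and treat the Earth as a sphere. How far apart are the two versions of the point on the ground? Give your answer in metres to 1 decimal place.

78.8 metres

Δlat = 73.819708 − 73.819 = +0.000708°; Δlon = 154.469073 − 154.469 = +0.000073°.
North–south shift: 0.000708 × 111320 = 78.8146 m.
E–W at 73.819°: 0.000073° × 111320 × cos 73.819° = 0.000073 × 111320 × 0.2787 ≈ 2.26459 m.
Combined displacement = (78.8146² + 2.26459²)^½ ≈ 78.8471 m.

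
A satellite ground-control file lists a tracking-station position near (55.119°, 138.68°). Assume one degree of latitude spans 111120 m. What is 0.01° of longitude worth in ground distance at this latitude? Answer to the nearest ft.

0.01° of longitude at 55.119° is 0.01 × 111120 × cos 55.119° ≈ 0.01 × 63546.6 = 635.466 m.
Converting: 635.466 m × 3.2808 ft/m ≈ 2084.9 ft.

2085 ft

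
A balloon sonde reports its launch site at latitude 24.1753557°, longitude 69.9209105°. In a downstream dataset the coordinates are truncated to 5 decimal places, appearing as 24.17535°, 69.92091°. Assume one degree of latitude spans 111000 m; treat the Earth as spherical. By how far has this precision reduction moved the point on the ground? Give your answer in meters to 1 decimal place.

0.6 meters

Δlat = 24.1753557 − 24.17535 = +0.0000057°; Δlon = 69.9209105 − 69.92091 = +0.0000005°.
North–south shift: 0.0000057 × 111000 = 0.6327 m.
East–west at this latitude: 0.0000005° × 111000 × cos 24.1754° ≈ 0.0000005 × 101265 = 0.0506324 m.
Hypotenuse of the two orthogonal shifts: √(0.6327² + 0.0506324²) = 0.634723 m.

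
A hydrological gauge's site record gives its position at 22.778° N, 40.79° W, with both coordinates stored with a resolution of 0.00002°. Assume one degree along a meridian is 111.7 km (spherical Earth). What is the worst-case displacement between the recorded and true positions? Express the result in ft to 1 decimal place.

5.0 ft

With a 0.00002° grid the true value lies within half a step, ±0.00002°/2 = ±1e-05°, of the stored one.
N–S: 1e-05° × 111700 m/° = 1.117 m.
E–W at 22.778°: 1e-05° × 111700 × cos 22.778° = 1e-05 × 111700 × 0.9220 ≈ 1.02989 m.
Combining orthogonally: (1.117² + 1.02989²)^½ ≈ 1.51933 m.
Converting: 1.51933 m × 3.2808 ft/m ≈ 4.9847 ft.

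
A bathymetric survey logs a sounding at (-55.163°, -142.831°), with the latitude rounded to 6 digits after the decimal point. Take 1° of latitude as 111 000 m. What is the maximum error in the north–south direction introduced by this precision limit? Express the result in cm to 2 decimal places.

Rounding to 6 decimal places leaves the latitude within ±5e-07° of the true value.
So the N–S error is at most 5e-07 × 111000 = 0.0555 m.
That is 0.0555 m = 5.55 cm.

5.55 cm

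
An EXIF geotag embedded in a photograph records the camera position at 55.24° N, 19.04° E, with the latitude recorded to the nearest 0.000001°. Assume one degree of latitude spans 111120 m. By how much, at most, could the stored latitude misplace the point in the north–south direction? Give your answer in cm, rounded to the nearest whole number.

6 cm

Rounding to 6 decimal places leaves the latitude within ±5e-07° of the true value.
Along the meridian that is 5e-07° × 111120 m/° = 0.05556 m.
That is 0.05556 m = 5.556 cm.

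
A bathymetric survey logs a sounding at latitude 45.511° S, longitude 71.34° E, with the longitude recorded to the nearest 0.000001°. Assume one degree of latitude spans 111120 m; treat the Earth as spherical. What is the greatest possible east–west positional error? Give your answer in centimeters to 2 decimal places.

Rounding to 6 decimal places leaves the longitude within ±5e-07° of the true value.
At latitude 45.511° a degree of longitude spans 111120 m × cos 45.511° = 111120 × 0.7008 ≈ 77869.8 m.
Maximum E–W displacement: 5e-07 × 77869.8 = 0.0389349 m.
That is 0.0389349 m = 3.8935 cm.

3.89 centimeters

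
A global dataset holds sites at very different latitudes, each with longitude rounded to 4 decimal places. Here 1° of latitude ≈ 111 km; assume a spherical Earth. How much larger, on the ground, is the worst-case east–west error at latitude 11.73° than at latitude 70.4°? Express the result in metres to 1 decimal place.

Rounding to 4 decimal places leaves the longitude within ±5e-05° of the true value.
At 11.73°: 5e-05° × 111000 × cos 11.73° = 5e-05 × 111000 × 0.9791 ≈ 5.4341 m.
At 70.4°: 5e-05° × 111000 × cos 70.4° = 5e-05 × 111000 × 0.3355 ≈ 1.8618 m.
So the lower-latitude error exceeds the higher by 5.4341 − 1.8618 = 3.5723 m.

3.6 metres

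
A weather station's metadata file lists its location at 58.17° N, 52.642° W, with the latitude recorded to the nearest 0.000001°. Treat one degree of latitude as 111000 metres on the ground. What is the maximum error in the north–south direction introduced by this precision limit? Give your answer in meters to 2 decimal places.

0.06 meters

Rounding to 6 decimal places leaves the latitude within ±5e-07° of the true value.
North–south distance: 5e-07° × 111000 m/° = 0.0555 m.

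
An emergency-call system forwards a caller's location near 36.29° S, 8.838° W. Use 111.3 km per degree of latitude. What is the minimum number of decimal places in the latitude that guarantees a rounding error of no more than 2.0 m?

5 decimal places

One degree of latitude covers 111300 m.
N decimal places → at most half a unit in the last place, 0.5 × 10⁻ᴺ° = 111300/2 × 10⁻ᴺ m.
Setting 55650 × 10⁻ᴺ ≤ 2.0 gives 10ᴺ ≥ 2.782e+04, i.e. N ≥ 4.44.
N = 4 would give 5.57 m (too coarse); N = 5 gives 0.556 m ≤ 2.0 m.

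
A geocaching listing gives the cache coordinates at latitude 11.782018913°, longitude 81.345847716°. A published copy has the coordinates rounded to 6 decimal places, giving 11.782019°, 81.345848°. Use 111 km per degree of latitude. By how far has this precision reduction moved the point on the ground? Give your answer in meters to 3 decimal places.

Δlat = 11.782018913 − 11.782019 = -0.000000087°; Δlon = 81.345847716 − 81.345848 = -0.000000284°.
N–S: -0.000000087° × 111000 m/° = -0.009657 m.
E–W at 11.782°: -0.000000284° × 111000 × cos 11.782° = -0.000000284 × 111000 × 0.9789 ≈ -0.0308598 m.
Combined displacement = (0.009657² + 0.0308598²)^½ ≈ 0.0323355 m.

0.032 meters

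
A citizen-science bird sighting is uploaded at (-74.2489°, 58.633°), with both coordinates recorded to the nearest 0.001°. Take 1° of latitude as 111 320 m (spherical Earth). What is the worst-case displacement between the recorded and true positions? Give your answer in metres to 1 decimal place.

57.7 metres

Rounding to 3 decimal places leaves each coordinate within ±0.0005° of the true value.
Latitude error → 0.0005 × 111320 = 55.66 m along the meridian.
Longitude error → 0.0005 × 111320 × cos 74.2489° = 0.0005 × 111320 × 0.2715 ≈ 15.1094 m.
Worst case both components are at the extreme and orthogonal: √(55.66² + 15.1094²) ≈ 57.6743 m.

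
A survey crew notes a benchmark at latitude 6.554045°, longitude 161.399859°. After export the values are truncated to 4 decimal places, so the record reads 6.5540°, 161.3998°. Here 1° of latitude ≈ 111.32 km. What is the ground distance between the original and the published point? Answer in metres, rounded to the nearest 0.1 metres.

8.2 metres

Δlat = 6.554045 − 6.5540 = +0.000045°; Δlon = 161.399859 − 161.3998 = +0.000059°.
N–S: 0.000045° × 111320 m/° = 5.0094 m.
E–W at 6.554°: 0.000059° × 111320 × cos 6.554° = 0.000059 × 111320 × 0.9935 ≈ 6.52496 m.
Combined displacement = (5.0094² + 6.52496²)^½ ≈ 8.22613 m.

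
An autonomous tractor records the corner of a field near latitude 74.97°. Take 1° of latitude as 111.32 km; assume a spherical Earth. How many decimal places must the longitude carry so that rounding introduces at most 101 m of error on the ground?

3 decimal places

At 74.97° one degree of longitude covers 111320 × cos 74.97° ≈ 111320 × 0.2593 ≈ 28868 m.
With N decimal places the half-ulp bound is 0.5·10⁻ᴺ°, or 0.5·10⁻ᴺ × 28868 m on the ground.
Setting 14434 × 10⁻ᴺ ≤ 101 gives 10ᴺ ≥ 142.9, i.e. N ≥ 2.16.
At 2 places the error can reach 144 m, but 3 places keeps it to 14.4 m.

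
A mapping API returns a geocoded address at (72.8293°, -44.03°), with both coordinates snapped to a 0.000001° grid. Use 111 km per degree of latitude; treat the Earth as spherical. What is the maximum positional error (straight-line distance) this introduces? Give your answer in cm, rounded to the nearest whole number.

With a 0.000001° grid the true value lies within half a step, ±0.000001°/2 = ±5e-07°, of the stored one.
North–south component: 5e-07° × 111000 = 0.0555 m.
East–west component at 72.8293°: 5e-07° × 111000 × cos 72.8293° ≈ 5e-07 × 32769.4 ≈ 0.0163847 m.
Combining orthogonally: (0.0555² + 0.0163847²)^½ ≈ 0.057868 m.
That is 0.057868 m = 5.7868 cm.

6 cm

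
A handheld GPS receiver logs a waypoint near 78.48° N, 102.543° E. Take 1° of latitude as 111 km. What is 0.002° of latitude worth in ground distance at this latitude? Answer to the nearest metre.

222 metres

0.002° × 111000 m/° = 222 m.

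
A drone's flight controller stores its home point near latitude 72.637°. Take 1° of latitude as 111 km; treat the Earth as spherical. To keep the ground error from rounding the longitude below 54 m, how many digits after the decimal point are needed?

3

At 72.637° one degree of longitude covers 111000 × cos 72.637° ≈ 111000 × 0.2984 ≈ 33125.1 m.
Rounding to N decimal places gives at most 0.5 × 10⁻ᴺ degrees of error, i.e. 0.5 × 10⁻ᴺ × 33125.1 m.
Need 0.5 × 33125.1 × 10⁻ᴺ ≤ 54 → 10⁻ᴺ ≤ 3.260e-03, so N ≥ 2.49.
N = 2 would give 166 m (too coarse); N = 3 gives 16.6 m ≤ 54 m.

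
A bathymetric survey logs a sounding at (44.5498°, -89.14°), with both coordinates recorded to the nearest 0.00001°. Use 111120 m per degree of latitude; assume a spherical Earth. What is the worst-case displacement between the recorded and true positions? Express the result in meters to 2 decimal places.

0.68 meters

Rounding to 5 decimal places leaves each coordinate within ±5e-06° of the true value.
N–S: 5e-06° × 111120 m/° = 0.5556 m.
Longitude error → 5e-06 × 111120 × cos 44.5498° = 5e-06 × 111120 × 0.7126 ≈ 0.395943 m.
Combining orthogonally: (0.5556² + 0.395943²)^½ ≈ 0.682248 m.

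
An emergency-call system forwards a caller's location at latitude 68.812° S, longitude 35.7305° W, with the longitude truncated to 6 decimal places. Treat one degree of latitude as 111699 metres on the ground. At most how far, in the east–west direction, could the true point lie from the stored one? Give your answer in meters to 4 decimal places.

Truncating at 6 decimal places can drop up to a full unit in the last place, so the longitude may be off by as much as 1e-06°.
Parallels shrink by cos φ, so at 68.812° a degree of longitude is 111699 × 0.3614 ≈ 40371.3 m.
Maximum E–W displacement: 1e-06 × 40371.3 = 0.0403713 m.

0.0404 meters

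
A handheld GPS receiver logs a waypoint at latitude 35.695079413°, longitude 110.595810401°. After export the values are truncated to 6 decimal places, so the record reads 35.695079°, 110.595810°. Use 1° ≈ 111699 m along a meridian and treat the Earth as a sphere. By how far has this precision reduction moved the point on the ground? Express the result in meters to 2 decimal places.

0.06 meters

Δlat = 35.695079413 − 35.695079 = +0.000000413°; Δlon = 110.595810401 − 110.595810 = +0.000000401°.
North–south shift: 0.000000413 × 111699 = 0.0461317 m.
E–W at 35.6951°: 0.000000401° × 111699 × cos 35.6951° = 0.000000401 × 111699 × 0.8121 ≈ 0.0363765 m.
Hypotenuse of the two orthogonal shifts: √(0.0461317² + 0.0363765²) = 0.0587485 m.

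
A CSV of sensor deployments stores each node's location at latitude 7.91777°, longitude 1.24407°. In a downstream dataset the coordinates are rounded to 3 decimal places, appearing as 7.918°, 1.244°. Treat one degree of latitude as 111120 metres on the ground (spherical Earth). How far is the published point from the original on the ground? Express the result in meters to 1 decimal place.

Δlat = 7.91777 − 7.918 = -0.00023°; Δlon = 1.24407 − 1.244 = +0.00007°.
North–south shift: -0.00023 × 111120 = -25.5576 m.
E–W at 7.918°: 0.00007° × 111120 × cos 7.918° = 0.00007 × 111120 × 0.9905 ≈ 7.70424 m.
Distance: √(25.5576² + 7.70424²) ≈ 26.6936 m.

26.7 meters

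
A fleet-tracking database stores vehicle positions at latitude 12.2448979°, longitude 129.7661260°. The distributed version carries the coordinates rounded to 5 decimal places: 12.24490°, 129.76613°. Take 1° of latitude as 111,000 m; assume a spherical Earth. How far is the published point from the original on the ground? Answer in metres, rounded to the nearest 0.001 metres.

0.493 metres

Δlat = 12.2448979 − 12.24490 = -0.0000021°; Δlon = 129.7661260 − 129.76613 = -0.0000040°.
North–south shift: -0.0000021 × 111000 = -0.2331 m.
East–west at this latitude: -0.0000040° × 111000 × cos 12.2449° ≈ -0.0000040 × 108475 = -0.433899 m.
Hypotenuse of the two orthogonal shifts: √(0.2331² + 0.433899²) = 0.492548 m.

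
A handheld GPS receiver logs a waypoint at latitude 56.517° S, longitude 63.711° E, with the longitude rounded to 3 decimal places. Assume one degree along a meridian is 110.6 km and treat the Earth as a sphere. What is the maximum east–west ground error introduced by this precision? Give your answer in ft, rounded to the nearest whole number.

100 ft

Rounding to 3 decimal places leaves the longitude within ±0.0005° of the true value.
Parallels shrink by cos φ, so at 56.517° a degree of longitude is 110600 × 0.5517 ≈ 61016.9 m.
East–west error: 0.0005° × 61016.9 m/° ≈ 30.5084 m.
In feet: 30.5084 m ÷ 0.3048 ≈ 100.09 ft.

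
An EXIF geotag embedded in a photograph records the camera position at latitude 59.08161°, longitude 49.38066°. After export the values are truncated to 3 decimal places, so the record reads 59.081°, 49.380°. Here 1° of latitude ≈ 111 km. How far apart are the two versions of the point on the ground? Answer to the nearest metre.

The latitude changed by +0.00061° and the longitude by +0.00066°.
N–S: 0.00061° × 111000 m/° = 67.71 m.
East–west at this latitude: 0.00066° × 111000 × cos 59.081° ≈ 0.00066 × 57034.7 = 37.6429 m.
Combined displacement = (67.71² + 37.6429²)^½ ≈ 77.4702 m.

77 metres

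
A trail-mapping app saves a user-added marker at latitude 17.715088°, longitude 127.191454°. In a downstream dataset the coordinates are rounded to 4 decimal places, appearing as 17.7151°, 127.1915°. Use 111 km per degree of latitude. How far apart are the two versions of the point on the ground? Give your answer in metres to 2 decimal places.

5.04 metres

The latitude changed by -0.000012° and the longitude by -0.000046°.
North–south shift: -0.000012 × 111000 = -1.332 m.
E–W at 17.7151°: -0.000046° × 111000 × cos 17.7151° = -0.000046 × 111000 × 0.9526 ≈ -4.86388 m.
Combined displacement = (1.332² + 4.86388²)^½ ≈ 5.04297 m.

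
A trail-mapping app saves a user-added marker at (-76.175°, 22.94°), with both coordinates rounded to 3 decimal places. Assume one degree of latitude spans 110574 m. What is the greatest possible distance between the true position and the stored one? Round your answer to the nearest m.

57 m

Rounding to 3 decimal places leaves each coordinate within ±0.0005° of the true value.
North–south component: 0.0005° × 110574 = 55.287 m.
East–west component at 76.175°: 0.0005° × 110574 × cos 76.175° ≈ 0.0005 × 26422.5 ≈ 13.2112 m.
Worst case both components are at the extreme and orthogonal: √(55.287² + 13.2112²) ≈ 56.8435 m.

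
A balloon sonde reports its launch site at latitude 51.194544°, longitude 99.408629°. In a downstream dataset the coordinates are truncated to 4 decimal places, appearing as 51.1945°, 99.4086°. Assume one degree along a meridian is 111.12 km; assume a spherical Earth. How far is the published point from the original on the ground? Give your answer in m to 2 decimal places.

5.29 m

Δlat = 51.194544 − 51.1945 = +0.000044°; Δlon = 99.408629 − 99.4086 = +0.000029°.
North–south shift: 0.000044 × 111120 = 4.88928 m.
E–W at 51.1945°: 0.000029° × 111120 × cos 51.1945° = 0.000029 × 111120 × 0.6267 ≈ 2.01946 m.
Combined displacement = (4.88928² + 2.01946²)^½ ≈ 5.28992 m.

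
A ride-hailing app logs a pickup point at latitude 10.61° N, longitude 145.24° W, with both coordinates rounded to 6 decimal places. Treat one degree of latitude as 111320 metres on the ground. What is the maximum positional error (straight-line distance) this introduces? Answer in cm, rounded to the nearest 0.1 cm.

7.8 cm

Rounding to 6 decimal places leaves each coordinate within ±5e-07° of the true value.
N–S: 5e-07° × 111320 m/° = 0.05566 m.
Longitude error → 5e-07 × 111320 × cos 10.61° = 5e-07 × 111320 × 0.9829 ≈ 0.0547084 m.
The two errors are perpendicular, so the maximum displacement is √(0.05566² + 0.0547084²) ≈ 0.0780451 m.
That is 0.0780451 m = 7.8045 cm.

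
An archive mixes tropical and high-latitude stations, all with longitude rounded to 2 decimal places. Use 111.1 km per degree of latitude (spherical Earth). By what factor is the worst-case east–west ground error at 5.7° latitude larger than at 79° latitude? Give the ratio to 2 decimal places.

5.21

Rounding to 2 decimal places leaves the longitude within ±0.005° of the true value.
Error at 5.7° = 0.005° × 111100 × cos 5.7° ≈ 555.5 × 0.9951 = 552.75 m.
At 79°: 0.005° × 111100 × cos 79° = 0.005 × 111100 × 0.1908 ≈ 105.99 m.
Ratio: 552.75 / 105.99 = cos 5.7° / cos 79° ≈ 5.2149.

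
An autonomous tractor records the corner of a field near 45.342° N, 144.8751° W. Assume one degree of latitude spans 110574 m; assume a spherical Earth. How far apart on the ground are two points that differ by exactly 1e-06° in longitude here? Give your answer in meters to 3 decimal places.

One degree of longitude here spans 110574 × cos 45.342° = 110574 × 0.7029 ≈ 77719.5 m; 1e-06° of that is 0.0777195 m.

0.078 meters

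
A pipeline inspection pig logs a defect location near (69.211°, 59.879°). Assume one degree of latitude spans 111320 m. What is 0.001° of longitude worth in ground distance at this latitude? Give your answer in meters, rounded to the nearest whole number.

At 69.211° a degree of longitude is 111320 × cos 69.211° ≈ 39510.5 m, so 0.001° corresponds to 39.5105 m.

40 meters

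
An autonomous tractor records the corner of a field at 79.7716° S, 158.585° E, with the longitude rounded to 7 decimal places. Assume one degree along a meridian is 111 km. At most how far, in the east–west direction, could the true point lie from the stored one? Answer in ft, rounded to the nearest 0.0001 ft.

0.0032 ft

Rounding to 7 decimal places leaves the longitude within ±5e-08° of the true value.
One degree of longitude at 79.7716° is 111000 × cos 79.7716° ≈ 111000 × 0.1776 = 19710.6 m.
East–west error: 5e-08° × 19710.6 m/° ≈ 0.000985528 m.
Converting: 0.000985528 m × 3.2808 ft/m ≈ 0.0032334 ft.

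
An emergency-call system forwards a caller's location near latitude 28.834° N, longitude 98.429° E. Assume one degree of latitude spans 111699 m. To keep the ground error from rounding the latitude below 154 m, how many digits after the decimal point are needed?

3

One degree of latitude covers 111699 m.
N decimal places → at most half a unit in the last place, 0.5 × 10⁻ᴺ° = 111699/2 × 10⁻ᴺ m.
Need 0.5 × 111699 × 10⁻ᴺ ≤ 154 → 10⁻ᴺ ≤ 2.757e-03, so N ≥ 2.56.
So 3 decimal places suffice (55.8 m); 2 would allow up to 558 m.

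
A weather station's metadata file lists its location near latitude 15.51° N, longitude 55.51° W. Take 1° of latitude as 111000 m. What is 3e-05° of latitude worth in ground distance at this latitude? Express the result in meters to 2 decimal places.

Along a meridian 3e-05° is 3e-05 × 111000 = 3.33 m.

3.33 meters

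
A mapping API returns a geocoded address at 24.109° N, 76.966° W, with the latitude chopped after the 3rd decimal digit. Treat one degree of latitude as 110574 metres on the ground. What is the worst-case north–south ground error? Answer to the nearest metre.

Truncating at 3 decimal places can drop up to a full unit in the last place, so the latitude may be off by as much as 0.001°.
So the N–S error is at most 0.001 × 110574 = 110.574 m.

111 metres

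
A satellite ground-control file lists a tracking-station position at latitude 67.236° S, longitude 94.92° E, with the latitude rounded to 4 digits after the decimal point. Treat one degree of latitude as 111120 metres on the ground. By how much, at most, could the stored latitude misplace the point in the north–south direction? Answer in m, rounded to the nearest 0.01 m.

Rounding to 4 decimal places leaves the latitude within ±5e-05° of the true value.
Along the meridian that is 5e-05° × 111120 m/° = 5.556 m.

5.56 m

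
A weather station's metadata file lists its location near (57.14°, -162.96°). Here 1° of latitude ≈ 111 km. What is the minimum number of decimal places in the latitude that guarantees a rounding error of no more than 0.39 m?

6 decimal places

One degree of latitude covers 111000 m.
With N decimal places the half-ulp bound is 0.5·10⁻ᴺ°, or 0.5·10⁻ᴺ × 111000 m on the ground.
Need 0.5 × 111000 × 10⁻ᴺ ≤ 0.39 → 10⁻ᴺ ≤ 7.027e-06, so N ≥ 5.15.
At 5 places the error can reach 0.555 m, but 6 places keeps it to 0.0555 m.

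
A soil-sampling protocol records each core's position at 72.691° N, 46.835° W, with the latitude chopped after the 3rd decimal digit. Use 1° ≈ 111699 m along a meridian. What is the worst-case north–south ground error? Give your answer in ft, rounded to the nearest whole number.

Truncating at 3 decimal places can drop up to a full unit in the last place, so the latitude may be off by as much as 0.001°.
So the N–S error is at most 0.001 × 111699 = 111.699 m.
Converting: 111.699 m × 3.2808 ft/m ≈ 366.47 ft.

366 ft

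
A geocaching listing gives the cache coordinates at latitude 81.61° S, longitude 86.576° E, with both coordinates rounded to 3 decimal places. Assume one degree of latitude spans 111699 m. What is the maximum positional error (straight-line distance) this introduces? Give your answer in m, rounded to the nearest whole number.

56 m

Rounding to 3 decimal places leaves each coordinate within ±0.0005° of the true value.
N–S: 0.0005° × 111699 m/° = 55.8495 m.
E–W at 81.61°: 0.0005° × 111699 × cos 81.61° = 0.0005 × 111699 × 0.1459 ≈ 8.14902 m.
The two errors are perpendicular, so the maximum displacement is √(55.8495² + 8.14902²) ≈ 56.4409 m.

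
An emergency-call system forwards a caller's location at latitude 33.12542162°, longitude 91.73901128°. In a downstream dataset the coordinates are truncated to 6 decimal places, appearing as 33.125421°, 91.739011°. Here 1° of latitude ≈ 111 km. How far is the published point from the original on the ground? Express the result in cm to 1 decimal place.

7.4 cm

The latitude changed by +0.00000062° and the longitude by +0.00000028°.
North–south shift: 0.00000062 × 111000 = 0.06882 m.
East–west at this latitude: 0.00000028° × 111000 × cos 33.1254° ≈ 0.00000028 × 92959.9 = 0.0260288 m.
Combined displacement = (0.06882² + 0.0260288²)^½ ≈ 0.0735778 m.
That is 0.0735778 m = 7.3578 cm.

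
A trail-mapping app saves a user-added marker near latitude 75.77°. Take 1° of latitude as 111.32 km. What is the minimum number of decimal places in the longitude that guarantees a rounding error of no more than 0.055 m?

At 75.77° one degree of longitude covers 111320 × cos 75.77° ≈ 111320 × 0.2458 ≈ 27364.1 m.
Rounding to N decimal places gives at most 0.5 × 10⁻ᴺ degrees of error, i.e. 0.5 × 10⁻ᴺ × 27364.1 m.
Need 0.5 × 27364.1 × 10⁻ᴺ ≤ 0.055 → 10⁻ᴺ ≤ 4.020e-06, so N ≥ 5.40.
So 6 decimal places suffice (0.0137 m); 5 would allow up to 0.137 m.

6 decimal places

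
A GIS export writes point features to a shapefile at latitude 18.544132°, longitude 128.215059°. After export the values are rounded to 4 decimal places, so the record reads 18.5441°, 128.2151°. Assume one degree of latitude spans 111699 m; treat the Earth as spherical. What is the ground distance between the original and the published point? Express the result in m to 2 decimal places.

5.62 m

The latitude changed by +0.000032° and the longitude by -0.000041°.
N–S: 0.000032° × 111699 m/° = 3.57437 m.
East–west at this latitude: -0.000041° × 111699 × cos 18.5441° ≈ -0.000041 × 105899 = -4.34188 m.
Combined displacement = (3.57437² + 4.34188²)^½ ≈ 5.62388 m.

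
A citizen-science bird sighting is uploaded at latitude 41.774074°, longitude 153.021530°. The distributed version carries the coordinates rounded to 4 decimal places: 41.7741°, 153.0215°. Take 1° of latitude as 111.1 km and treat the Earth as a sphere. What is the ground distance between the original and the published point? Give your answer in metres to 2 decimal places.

Δlat = 41.774074 − 41.7741 = -0.000026°; Δlon = 153.021530 − 153.0215 = +0.000030°.
North–south shift: -0.000026 × 111100 = -2.8886 m.
East–west at this latitude: 0.000030° × 111100 × cos 41.7741° ≈ 0.000030 × 82855.8 = 2.48568 m.
Hypotenuse of the two orthogonal shifts: √(2.8886² + 2.48568²) = 3.81085 m.

3.81 metres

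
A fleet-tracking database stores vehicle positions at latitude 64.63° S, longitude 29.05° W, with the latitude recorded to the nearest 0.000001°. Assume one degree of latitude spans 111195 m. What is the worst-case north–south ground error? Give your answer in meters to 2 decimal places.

Rounding to 6 decimal places leaves the latitude within ±5e-07° of the true value.
So the N–S error is at most 5e-07 × 111195 = 0.0555975 m.

0.06 meters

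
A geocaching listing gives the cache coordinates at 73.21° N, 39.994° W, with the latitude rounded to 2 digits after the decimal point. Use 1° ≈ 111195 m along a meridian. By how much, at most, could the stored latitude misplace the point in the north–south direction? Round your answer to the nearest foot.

Rounding to 2 decimal places leaves the latitude within ±0.005° of the true value.
North–south distance: 0.005° × 111195 m/° = 555.975 m.
In feet: 555.975 m ÷ 0.3048 ≈ 1824.1 ft.

1824 feet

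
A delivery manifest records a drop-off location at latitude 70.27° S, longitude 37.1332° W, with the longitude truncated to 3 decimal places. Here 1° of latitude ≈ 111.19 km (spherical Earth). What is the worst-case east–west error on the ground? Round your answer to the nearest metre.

Truncating at 3 decimal places can drop up to a full unit in the last place, so the longitude may be off by as much as 0.001°.
At latitude 70.27° a degree of longitude spans 111190 m × cos 70.27° = 111190 × 0.3376 ≈ 37536.4 m.
Maximum E–W displacement: 0.001 × 37536.4 = 37.5364 m.

38 metres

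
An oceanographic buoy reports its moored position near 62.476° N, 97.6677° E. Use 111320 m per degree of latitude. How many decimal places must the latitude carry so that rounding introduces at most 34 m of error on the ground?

One degree of latitude covers 111320 m.
N decimal places → at most half a unit in the last place, 0.5 × 10⁻ᴺ° = 111320/2 × 10⁻ᴺ m.
Need 0.5 × 111320 × 10⁻ᴺ ≤ 34 → 10⁻ᴺ ≤ 6.109e-04, so N ≥ 3.21.
So 4 decimal places suffice (5.57 m); 3 would allow up to 55.7 m.

4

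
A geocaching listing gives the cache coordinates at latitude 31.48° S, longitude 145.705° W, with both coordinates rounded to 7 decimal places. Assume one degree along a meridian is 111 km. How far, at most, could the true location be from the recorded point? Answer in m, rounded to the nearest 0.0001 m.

0.0073 m

Rounding to 7 decimal places leaves each coordinate within ±5e-08° of the true value.
Latitude error → 5e-08 × 111000 = 0.00555 m along the meridian.
Longitude error → 5e-08 × 111000 × cos 31.48° = 5e-08 × 111000 × 0.8528 ≈ 0.00473316 m.
Worst case both components are at the extreme and orthogonal: √(0.00555² + 0.00473316²) ≈ 0.0072942 m.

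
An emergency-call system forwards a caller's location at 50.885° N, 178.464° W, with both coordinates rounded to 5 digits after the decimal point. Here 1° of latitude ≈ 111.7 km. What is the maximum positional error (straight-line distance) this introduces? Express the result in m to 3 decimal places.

Rounding to 5 decimal places leaves each coordinate within ±5e-06° of the true value.
North–south component: 5e-06° × 111700 = 0.5585 m.
East–west component at 50.885°: 5e-06° × 111700 × cos 50.885° ≈ 5e-06 × 70469.2 ≈ 0.352346 m.
Combining orthogonally: (0.5585² + 0.352346²)^½ ≈ 0.660356 m.

0.660 m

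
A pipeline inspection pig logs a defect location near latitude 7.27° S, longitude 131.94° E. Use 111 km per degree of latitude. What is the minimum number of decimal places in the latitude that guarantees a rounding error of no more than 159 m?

3

One degree of latitude covers 111000 m.
Rounding to N decimal places gives at most 0.5 × 10⁻ᴺ degrees of error, i.e. 0.5 × 10⁻ᴺ × 111000 m.
Need 0.5 × 111000 × 10⁻ᴺ ≤ 159 → 10⁻ᴺ ≤ 2.865e-03, so N ≥ 2.54.
N = 2 would give 555 m (too coarse); N = 3 gives 55.5 m ≤ 159 m.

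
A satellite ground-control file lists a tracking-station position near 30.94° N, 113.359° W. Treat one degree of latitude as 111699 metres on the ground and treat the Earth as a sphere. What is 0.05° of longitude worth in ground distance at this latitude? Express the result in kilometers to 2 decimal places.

4.79 kilometers

One degree of longitude here spans 111699 × cos 30.94° = 111699 × 0.8577 ≈ 95804.9 m; 0.05° of that is 4790.25 m.
That is 4790.25 m = 4.7902 km.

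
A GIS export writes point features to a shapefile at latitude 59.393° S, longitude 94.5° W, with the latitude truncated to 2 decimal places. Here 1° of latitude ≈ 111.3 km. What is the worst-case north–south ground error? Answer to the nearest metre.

Truncating at 2 decimal places can drop up to a full unit in the last place, so the latitude may be off by as much as 0.01°.
So the N–S error is at most 0.01 × 111300 = 1113 m.

1113 metres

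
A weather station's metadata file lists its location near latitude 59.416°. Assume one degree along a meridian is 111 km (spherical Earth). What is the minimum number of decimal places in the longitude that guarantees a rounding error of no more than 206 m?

At 59.416° one degree of longitude covers 111000 × cos 59.416° ≈ 111000 × 0.5088 ≈ 56476.9 m.
N decimal places → at most half a unit in the last place, 0.5 × 10⁻ᴺ° = 56476.9/2 × 10⁻ᴺ m.
Setting 28238.5 × 10⁻ᴺ ≤ 206 gives 10ᴺ ≥ 137.1, i.e. N ≥ 2.14.
At 2 places the error can reach 282 m, but 3 places keeps it to 28.2 m.

3 decimal places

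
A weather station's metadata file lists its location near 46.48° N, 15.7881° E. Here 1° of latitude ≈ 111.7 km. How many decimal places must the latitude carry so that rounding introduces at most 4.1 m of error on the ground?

5

One degree of latitude covers 111700 m.
With N decimal places the half-ulp bound is 0.5·10⁻ᴺ°, or 0.5·10⁻ᴺ × 111700 m on the ground.
Setting 55850 × 10⁻ᴺ ≤ 4.1 gives 10ᴺ ≥ 1.362e+04, i.e. N ≥ 4.13.
At 4 places the error can reach 5.58 m, but 5 places keeps it to 0.558 m.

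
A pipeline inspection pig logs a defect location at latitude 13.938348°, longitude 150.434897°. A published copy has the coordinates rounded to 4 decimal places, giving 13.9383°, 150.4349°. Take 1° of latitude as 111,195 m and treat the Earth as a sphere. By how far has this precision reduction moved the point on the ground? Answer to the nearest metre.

The latitude changed by +0.000048° and the longitude by -0.000003°.
North–south shift: 0.000048 × 111195 = 5.33736 m.
E–W at 13.9383°: -0.000003° × 111195 × cos 13.9383° = -0.000003 × 111195 × 0.9706 ≈ -0.323763 m.
Distance: √(5.33736² + 0.323763²) ≈ 5.34717 m.

5 metres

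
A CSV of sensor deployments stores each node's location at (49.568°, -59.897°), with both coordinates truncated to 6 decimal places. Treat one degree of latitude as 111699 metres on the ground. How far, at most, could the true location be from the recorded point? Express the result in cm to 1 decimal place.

Truncating at 6 decimal places can drop up to a full unit in the last place, so each coordinate may be off by as much as 1e-06°.
N–S: 1e-06° × 111699 m/° = 0.111699 m.
E–W at 49.568°: 1e-06° × 111699 × cos 49.568° = 1e-06 × 111699 × 0.6485 ≈ 0.0724418 m.
Combining orthogonally: (0.111699² + 0.0724418²)^½ ≈ 0.133133 m.
That is 0.133133 m = 13.313 cm.

13.3 cm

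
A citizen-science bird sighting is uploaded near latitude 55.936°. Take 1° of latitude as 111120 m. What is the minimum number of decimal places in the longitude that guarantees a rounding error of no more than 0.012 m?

7

At 55.936° one degree of longitude covers 111120 × cos 55.936° ≈ 111120 × 0.5601 ≈ 62240.4 m.
With N decimal places the half-ulp bound is 0.5·10⁻ᴺ°, or 0.5·10⁻ᴺ × 62240.4 m on the ground.
Need 0.5 × 62240.4 × 10⁻ᴺ ≤ 0.012 → 10⁻ᴺ ≤ 3.856e-07, so N ≥ 6.41.
At 6 places the error can reach 0.0311 m, but 7 places keeps it to 0.00311 m.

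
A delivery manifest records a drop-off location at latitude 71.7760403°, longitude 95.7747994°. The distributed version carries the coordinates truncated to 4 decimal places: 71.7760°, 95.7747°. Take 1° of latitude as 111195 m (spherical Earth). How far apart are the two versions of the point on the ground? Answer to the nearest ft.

Δlat = 71.7760403 − 71.7760 = +0.0000403°; Δlon = 95.7747994 − 95.7747 = +0.0000994°.
N–S: 0.0000403° × 111195 m/° = 4.48116 m.
East–west at this latitude: 0.0000994° × 111195 × cos 71.776° ≈ 0.0000994 × 34774.3 = 3.45657 m.
Combined displacement = (4.48116² + 3.45657²)^½ ≈ 5.65939 m.
In feet: 5.65939 m ÷ 0.3048 ≈ 18.568 ft.

19 ft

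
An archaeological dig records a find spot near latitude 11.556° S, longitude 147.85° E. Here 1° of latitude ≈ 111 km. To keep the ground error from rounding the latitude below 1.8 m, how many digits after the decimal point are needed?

One degree of latitude covers 111000 m.
With N decimal places the half-ulp bound is 0.5·10⁻ᴺ°, or 0.5·10⁻ᴺ × 111000 m on the ground.
Setting 55500 × 10⁻ᴺ ≤ 1.8 gives 10ᴺ ≥ 3.083e+04, i.e. N ≥ 4.49.
N = 4 would give 5.55 m (too coarse); N = 5 gives 0.555 m ≤ 1.8 m.

5 decimal places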